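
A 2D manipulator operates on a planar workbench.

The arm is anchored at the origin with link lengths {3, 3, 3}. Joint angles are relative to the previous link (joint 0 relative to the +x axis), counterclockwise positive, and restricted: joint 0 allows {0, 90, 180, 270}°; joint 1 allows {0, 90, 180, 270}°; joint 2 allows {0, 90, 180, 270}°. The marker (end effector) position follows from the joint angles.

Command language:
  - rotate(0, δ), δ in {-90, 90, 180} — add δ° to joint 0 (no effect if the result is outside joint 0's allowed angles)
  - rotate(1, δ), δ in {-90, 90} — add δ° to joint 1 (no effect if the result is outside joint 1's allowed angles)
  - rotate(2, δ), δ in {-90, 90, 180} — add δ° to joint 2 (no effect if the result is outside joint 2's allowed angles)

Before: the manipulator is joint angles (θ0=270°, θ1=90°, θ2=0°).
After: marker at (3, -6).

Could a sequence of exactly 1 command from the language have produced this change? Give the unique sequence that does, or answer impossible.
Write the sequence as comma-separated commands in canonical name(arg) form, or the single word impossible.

rotate(2, -90)

start: joint angles (θ0=270°, θ1=90°, θ2=0°)
[1] after rotate(2, -90): joint angles (θ0=270°, θ1=90°, θ2=270°)
no rival 1-sequence matches.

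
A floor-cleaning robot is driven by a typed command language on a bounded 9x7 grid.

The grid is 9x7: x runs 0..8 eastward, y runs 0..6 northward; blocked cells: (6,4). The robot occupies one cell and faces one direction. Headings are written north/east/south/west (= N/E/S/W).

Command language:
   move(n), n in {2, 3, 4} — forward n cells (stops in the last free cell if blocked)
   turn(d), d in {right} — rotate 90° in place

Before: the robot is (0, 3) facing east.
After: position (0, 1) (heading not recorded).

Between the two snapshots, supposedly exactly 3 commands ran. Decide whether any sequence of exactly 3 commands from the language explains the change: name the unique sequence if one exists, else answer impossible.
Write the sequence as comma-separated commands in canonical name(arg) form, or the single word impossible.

begin: (0, 3) facing east
1. turn(right) → (0, 3) facing south
2. move(2) → (0, 1) facing south
3. turn(right) → (0, 1) facing west
no rival 3-sequence matches.

turn(right), move(2), turn(right)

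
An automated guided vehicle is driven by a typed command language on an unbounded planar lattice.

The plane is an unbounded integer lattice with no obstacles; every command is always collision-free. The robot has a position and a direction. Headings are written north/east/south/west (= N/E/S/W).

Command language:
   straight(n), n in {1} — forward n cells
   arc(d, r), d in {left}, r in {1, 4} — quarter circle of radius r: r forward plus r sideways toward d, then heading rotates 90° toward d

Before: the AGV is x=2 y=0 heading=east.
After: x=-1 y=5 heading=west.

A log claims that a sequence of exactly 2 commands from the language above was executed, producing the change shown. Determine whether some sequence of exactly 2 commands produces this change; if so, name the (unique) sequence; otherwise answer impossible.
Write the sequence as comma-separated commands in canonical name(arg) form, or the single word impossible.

key: running arc(left, 4) before arc(left, 1) would end elsewhere — order is forced
initial: x=2 y=0 heading=east
1. arc(left, 1) → x=3 y=1 heading=north
2. arc(left, 4) → x=-1 y=5 heading=west
uniquely the one of 9 2-step routes that fits.

arc(left, 1), arc(left, 4)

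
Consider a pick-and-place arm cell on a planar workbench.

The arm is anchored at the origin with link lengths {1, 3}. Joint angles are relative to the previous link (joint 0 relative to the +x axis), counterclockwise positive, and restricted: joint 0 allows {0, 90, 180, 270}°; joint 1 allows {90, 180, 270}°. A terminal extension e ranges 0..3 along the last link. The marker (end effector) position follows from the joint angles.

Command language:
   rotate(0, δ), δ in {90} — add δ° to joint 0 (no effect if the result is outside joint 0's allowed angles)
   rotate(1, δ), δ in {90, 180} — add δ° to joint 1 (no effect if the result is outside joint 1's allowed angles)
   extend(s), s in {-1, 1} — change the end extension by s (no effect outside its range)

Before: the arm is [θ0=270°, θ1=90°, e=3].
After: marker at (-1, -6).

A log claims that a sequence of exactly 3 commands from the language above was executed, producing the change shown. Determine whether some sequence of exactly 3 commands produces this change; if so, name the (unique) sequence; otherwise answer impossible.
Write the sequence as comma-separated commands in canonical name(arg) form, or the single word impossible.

rotate(0, 90), rotate(0, 90), rotate(0, 90)

start: [θ0=270°, θ1=90°, e=3]
t=1 rotate(0, 90) ⇒ [θ0=0°, θ1=90°, e=3]
t=2 rotate(0, 90) ⇒ [θ0=90°, θ1=90°, e=3]
t=3 rotate(0, 90) ⇒ [θ0=180°, θ1=90°, e=3]
no rival 3-sequence matches.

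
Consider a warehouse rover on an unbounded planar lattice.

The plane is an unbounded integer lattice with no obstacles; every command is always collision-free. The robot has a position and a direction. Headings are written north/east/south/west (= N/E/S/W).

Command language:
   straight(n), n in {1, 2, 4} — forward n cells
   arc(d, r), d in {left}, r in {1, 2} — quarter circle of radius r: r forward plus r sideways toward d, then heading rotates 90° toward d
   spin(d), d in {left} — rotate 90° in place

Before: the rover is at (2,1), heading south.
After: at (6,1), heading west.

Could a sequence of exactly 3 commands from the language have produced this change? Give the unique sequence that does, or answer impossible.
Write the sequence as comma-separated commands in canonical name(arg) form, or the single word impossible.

key: order matters: swapping arc(left, 2) and spin(left) lands elsewhere
from: at (2,1), heading south
t=1 arc(left, 2) ⇒ at (4,-1), heading east
t=2 arc(left, 2) ⇒ at (6,1), heading north
t=3 spin(left) ⇒ at (6,1), heading west
all 216 alternatives checked — unique.

arc(left, 2), arc(left, 2), spin(left)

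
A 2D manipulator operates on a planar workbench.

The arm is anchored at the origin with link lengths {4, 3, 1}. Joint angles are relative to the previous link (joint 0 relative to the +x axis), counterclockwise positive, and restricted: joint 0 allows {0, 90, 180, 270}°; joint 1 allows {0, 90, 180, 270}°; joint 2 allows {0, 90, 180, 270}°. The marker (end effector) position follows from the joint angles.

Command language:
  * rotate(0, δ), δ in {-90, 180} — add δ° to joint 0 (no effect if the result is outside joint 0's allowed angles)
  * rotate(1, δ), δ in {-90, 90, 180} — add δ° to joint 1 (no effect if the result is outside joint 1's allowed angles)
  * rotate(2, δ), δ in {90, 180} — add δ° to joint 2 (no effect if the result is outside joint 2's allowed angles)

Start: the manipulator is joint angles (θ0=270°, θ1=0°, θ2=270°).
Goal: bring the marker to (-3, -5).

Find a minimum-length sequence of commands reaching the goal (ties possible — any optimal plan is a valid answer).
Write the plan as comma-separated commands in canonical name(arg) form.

initial: joint angles (θ0=270°, θ1=0°, θ2=270°)
[1] after rotate(2, 180): joint angles (θ0=270°, θ1=0°, θ2=90°)
[2] after rotate(1, -90): joint angles (θ0=270°, θ1=270°, θ2=90°)
nothing shorter than 2 reaches the goal.

rotate(2, 180), rotate(1, -90)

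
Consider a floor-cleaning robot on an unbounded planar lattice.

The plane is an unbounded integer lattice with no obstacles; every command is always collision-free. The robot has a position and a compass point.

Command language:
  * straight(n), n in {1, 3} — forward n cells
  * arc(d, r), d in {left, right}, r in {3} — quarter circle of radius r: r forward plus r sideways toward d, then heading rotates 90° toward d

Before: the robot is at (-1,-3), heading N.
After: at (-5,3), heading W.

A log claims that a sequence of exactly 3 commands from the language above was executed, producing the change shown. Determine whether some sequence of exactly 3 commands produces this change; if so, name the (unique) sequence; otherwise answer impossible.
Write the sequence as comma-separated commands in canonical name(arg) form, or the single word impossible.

straight(3), arc(left, 3), straight(1)

key: order matters: swapping straight(3) and straight(1) lands elsewhere
t0: at (-1,-3), heading N
t=1 straight(3) ⇒ at (-1,0), heading N
t=2 arc(left, 3) ⇒ at (-4,3), heading W
t=3 straight(1) ⇒ at (-5,3), heading W
uniquely the one of 64 3-step routes that fits.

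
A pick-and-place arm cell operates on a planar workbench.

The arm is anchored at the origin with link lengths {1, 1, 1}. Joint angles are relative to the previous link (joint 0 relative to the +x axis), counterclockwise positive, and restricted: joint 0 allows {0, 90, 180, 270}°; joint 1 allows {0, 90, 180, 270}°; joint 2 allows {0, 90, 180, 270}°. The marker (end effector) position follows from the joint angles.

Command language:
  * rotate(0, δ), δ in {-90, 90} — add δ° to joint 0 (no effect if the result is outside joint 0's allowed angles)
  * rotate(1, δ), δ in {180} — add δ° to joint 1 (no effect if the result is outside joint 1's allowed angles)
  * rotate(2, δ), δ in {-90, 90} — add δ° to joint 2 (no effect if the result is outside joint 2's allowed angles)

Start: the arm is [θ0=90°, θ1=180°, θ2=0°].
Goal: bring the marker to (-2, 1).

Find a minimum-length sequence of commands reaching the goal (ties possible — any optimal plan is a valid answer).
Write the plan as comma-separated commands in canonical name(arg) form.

rotate(2, -90), rotate(0, 90), rotate(1, 180)

initial: [θ0=90°, θ1=180°, θ2=0°]
1. rotate(2, -90) → [θ0=90°, θ1=180°, θ2=270°]
2. rotate(0, 90) → [θ0=180°, θ1=180°, θ2=270°]
3. rotate(1, 180) → [θ0=180°, θ1=0°, θ2=270°]
minimal: 3 command(s), checked below 3.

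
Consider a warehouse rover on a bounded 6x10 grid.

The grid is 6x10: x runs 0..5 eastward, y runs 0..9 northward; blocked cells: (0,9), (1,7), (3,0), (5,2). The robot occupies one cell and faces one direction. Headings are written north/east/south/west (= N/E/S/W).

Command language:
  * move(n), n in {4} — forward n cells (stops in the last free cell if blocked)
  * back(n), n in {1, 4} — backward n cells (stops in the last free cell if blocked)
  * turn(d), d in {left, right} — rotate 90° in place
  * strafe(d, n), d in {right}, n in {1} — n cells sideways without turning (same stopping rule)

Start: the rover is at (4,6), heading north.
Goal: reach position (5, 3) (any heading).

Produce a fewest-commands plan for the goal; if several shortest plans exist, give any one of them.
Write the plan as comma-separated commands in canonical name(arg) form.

strafe(right, 1), back(4)

t0: at (4,6), heading north
1. strafe(right, 1) → at (5,6), heading north
2. back(4) → at (5,3), heading north
shorter routes all fall short; 2 is best.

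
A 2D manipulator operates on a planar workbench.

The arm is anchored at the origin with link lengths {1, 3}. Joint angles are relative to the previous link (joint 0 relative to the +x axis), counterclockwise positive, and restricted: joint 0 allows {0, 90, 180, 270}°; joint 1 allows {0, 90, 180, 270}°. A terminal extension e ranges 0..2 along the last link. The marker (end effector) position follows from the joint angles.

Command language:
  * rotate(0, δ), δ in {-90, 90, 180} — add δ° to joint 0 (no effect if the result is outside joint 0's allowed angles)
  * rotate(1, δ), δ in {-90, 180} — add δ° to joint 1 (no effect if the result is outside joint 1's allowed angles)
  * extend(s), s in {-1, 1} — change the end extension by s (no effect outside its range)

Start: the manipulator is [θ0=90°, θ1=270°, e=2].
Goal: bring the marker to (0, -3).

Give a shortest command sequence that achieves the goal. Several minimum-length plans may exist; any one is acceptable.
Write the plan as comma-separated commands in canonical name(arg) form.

extend(-1), rotate(1, -90)

begin: [θ0=90°, θ1=270°, e=2]
t=1 extend(-1) ⇒ [θ0=90°, θ1=270°, e=1]
t=2 rotate(1, -90) ⇒ [θ0=90°, θ1=180°, e=1]
nothing shorter than 2 reaches the goal.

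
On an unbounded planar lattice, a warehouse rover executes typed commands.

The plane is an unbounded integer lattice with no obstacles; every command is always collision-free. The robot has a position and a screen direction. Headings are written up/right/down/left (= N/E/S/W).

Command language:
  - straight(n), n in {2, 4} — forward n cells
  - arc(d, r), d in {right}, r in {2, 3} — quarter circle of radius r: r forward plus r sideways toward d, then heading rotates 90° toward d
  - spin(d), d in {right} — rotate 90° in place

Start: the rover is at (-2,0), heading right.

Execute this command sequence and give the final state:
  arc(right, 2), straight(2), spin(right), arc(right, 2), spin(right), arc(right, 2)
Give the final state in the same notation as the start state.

at (0,-4), heading down

from: at (-2,0), heading right
t=1 arc(right, 2) ⇒ at (0,-2), heading down
t=2 straight(2) ⇒ at (0,-4), heading down
t=3 spin(right) ⇒ at (0,-4), heading left
t=4 arc(right, 2) ⇒ at (-2,-2), heading up
t=5 spin(right) ⇒ at (-2,-2), heading right
t=6 arc(right, 2) ⇒ at (0,-4), heading down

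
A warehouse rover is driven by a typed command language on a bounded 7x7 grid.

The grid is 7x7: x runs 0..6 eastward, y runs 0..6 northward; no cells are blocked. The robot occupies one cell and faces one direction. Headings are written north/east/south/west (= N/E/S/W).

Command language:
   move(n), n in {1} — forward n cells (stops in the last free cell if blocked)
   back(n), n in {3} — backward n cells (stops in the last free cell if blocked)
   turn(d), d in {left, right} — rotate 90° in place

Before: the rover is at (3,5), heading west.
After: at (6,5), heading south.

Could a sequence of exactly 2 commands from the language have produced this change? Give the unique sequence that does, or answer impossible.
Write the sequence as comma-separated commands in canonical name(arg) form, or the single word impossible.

key: order matters: swapping back(3) and turn(left) lands elsewhere
t0: at (3,5), heading west
[1] after back(3): at (6,5), heading west
[2] after turn(left): at (6,5), heading south
uniquely the one of 16 2-step routes that fits.

back(3), turn(left)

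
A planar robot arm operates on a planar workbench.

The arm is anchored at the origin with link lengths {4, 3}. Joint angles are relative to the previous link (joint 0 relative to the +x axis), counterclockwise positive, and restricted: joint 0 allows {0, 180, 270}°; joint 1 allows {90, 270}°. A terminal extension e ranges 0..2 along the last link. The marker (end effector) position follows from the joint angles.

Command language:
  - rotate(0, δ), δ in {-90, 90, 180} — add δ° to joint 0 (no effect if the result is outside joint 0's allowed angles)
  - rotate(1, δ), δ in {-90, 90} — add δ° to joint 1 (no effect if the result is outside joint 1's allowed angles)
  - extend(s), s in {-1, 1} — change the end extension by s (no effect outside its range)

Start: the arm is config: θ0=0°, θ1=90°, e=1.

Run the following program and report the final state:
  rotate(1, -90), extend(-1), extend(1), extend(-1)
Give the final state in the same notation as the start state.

start: config: θ0=0°, θ1=90°, e=1
t=1 rotate(1, -90) ⇒ config: θ0=0°, θ1=90°, e=1
t=2 extend(-1) ⇒ config: θ0=0°, θ1=90°, e=0
t=3 extend(1) ⇒ config: θ0=0°, θ1=90°, e=1
t=4 extend(-1) ⇒ config: θ0=0°, θ1=90°, e=0

config: θ0=0°, θ1=90°, e=0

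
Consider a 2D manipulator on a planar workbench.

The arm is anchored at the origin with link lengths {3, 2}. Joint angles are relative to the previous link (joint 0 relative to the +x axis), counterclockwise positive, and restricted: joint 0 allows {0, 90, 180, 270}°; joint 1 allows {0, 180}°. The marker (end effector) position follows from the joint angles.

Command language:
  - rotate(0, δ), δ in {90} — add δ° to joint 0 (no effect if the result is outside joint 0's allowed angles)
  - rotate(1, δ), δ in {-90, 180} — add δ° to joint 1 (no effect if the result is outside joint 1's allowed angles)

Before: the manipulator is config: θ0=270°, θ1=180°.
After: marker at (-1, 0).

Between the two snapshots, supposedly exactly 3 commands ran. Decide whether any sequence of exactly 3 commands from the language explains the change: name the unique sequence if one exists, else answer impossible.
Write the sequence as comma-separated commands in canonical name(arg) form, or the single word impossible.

rotate(0, 90), rotate(0, 90), rotate(0, 90)

initial: config: θ0=270°, θ1=180°
[1] after rotate(0, 90): config: θ0=0°, θ1=180°
[2] after rotate(0, 90): config: θ0=90°, θ1=180°
[3] after rotate(0, 90): config: θ0=180°, θ1=180°
no other 3-command option fits: unique.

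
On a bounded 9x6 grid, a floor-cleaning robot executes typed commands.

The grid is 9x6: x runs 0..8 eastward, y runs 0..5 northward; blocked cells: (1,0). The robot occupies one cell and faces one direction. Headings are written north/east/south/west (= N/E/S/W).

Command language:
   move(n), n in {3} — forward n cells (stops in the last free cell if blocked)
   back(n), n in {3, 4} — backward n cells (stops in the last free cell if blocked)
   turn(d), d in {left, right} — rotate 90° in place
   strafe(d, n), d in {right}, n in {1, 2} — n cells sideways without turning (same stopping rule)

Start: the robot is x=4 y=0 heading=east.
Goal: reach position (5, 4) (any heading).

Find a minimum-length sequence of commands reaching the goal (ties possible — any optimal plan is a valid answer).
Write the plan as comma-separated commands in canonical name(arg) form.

back(4), move(3), turn(right), back(4)

start: x=4 y=0 heading=east
step 1 (back(4)): x=2 y=0 heading=east
step 2 (move(3)): x=5 y=0 heading=east
step 3 (turn(right)): x=5 y=0 heading=south
step 4 (back(4)): x=5 y=4 heading=south
no 3-step plan works, so 4 is optimal.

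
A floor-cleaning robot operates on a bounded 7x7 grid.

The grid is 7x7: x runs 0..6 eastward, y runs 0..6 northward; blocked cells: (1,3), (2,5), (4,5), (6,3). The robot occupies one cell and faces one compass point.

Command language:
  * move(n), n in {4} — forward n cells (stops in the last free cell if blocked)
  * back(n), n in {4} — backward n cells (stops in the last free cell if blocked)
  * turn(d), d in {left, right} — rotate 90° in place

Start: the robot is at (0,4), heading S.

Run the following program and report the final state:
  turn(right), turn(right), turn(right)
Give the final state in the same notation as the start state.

t0: at (0,4), heading S
step 1 (turn(right)): at (0,4), heading W
step 2 (turn(right)): at (0,4), heading N
step 3 (turn(right)): at (0,4), heading E

at (0,4), heading E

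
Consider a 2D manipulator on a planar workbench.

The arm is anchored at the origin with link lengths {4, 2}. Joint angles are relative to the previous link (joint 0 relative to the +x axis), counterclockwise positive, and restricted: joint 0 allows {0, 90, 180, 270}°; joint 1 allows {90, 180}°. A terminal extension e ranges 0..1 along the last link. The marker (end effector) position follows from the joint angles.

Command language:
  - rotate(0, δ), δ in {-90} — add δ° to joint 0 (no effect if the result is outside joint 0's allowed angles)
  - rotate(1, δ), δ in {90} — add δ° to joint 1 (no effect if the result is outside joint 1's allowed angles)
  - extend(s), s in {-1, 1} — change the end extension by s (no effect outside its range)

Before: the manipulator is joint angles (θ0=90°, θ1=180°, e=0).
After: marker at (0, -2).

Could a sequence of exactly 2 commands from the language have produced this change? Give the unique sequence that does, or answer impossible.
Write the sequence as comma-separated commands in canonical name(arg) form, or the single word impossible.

initial: joint angles (θ0=90°, θ1=180°, e=0)
t=1 rotate(0, -90) ⇒ joint angles (θ0=0°, θ1=180°, e=0)
t=2 rotate(0, -90) ⇒ joint angles (θ0=270°, θ1=180°, e=0)
uniquely the one of 16 2-step routes that fits.

rotate(0, -90), rotate(0, -90)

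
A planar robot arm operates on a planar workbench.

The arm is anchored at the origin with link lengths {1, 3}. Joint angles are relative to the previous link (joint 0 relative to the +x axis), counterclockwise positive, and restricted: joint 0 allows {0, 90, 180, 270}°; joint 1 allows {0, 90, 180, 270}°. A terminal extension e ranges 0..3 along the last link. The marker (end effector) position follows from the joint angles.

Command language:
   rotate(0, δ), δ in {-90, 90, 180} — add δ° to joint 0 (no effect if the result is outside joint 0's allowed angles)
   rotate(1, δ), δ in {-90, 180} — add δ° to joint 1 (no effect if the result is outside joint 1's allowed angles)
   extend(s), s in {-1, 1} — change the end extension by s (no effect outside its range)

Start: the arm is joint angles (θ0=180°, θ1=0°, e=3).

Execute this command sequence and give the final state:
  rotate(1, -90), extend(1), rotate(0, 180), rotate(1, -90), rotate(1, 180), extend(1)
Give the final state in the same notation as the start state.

from: joint angles (θ0=180°, θ1=0°, e=3)
[1] after rotate(1, -90): joint angles (θ0=180°, θ1=270°, e=3)
[2] after extend(1): joint angles (θ0=180°, θ1=270°, e=3)
[3] after rotate(0, 180): joint angles (θ0=0°, θ1=270°, e=3)
[4] after rotate(1, -90): joint angles (θ0=0°, θ1=180°, e=3)
[5] after rotate(1, 180): joint angles (θ0=0°, θ1=0°, e=3)
[6] after extend(1): joint angles (θ0=0°, θ1=0°, e=3)

joint angles (θ0=0°, θ1=0°, e=3)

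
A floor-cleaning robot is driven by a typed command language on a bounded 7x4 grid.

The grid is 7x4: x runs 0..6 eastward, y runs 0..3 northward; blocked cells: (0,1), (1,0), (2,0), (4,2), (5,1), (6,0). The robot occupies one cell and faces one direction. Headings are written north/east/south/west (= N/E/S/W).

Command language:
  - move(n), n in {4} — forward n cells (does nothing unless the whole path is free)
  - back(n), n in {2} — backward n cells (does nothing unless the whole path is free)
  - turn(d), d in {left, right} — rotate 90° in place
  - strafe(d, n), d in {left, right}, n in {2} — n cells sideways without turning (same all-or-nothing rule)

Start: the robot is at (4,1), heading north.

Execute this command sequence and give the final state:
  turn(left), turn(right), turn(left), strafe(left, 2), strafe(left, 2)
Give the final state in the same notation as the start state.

at (4,1), heading west

t0: at (4,1), heading north
t=1 turn(left) ⇒ at (4,1), heading west
t=2 turn(right) ⇒ at (4,1), heading north
t=3 turn(left) ⇒ at (4,1), heading west
t=4 strafe(left, 2) ⇒ at (4,1), heading west
t=5 strafe(left, 2) ⇒ at (4,1), heading west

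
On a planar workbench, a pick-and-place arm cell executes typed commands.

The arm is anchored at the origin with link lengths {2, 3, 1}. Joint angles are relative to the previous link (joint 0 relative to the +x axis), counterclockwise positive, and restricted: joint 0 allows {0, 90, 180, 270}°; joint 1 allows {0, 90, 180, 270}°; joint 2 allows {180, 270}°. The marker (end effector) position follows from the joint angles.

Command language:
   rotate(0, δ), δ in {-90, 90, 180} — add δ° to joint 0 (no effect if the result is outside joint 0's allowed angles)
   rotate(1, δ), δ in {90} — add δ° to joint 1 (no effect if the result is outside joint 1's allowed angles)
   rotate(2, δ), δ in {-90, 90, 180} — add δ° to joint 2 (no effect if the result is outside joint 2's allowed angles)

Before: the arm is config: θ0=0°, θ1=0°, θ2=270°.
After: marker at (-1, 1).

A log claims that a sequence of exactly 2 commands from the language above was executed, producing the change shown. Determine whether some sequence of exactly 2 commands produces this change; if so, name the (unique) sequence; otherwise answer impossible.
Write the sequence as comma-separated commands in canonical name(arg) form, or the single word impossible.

rotate(1, 90), rotate(1, 90)

t0: config: θ0=0°, θ1=0°, θ2=270°
[1] after rotate(1, 90): config: θ0=0°, θ1=90°, θ2=270°
[2] after rotate(1, 90): config: θ0=0°, θ1=180°, θ2=270°
all 49 alternatives checked — unique.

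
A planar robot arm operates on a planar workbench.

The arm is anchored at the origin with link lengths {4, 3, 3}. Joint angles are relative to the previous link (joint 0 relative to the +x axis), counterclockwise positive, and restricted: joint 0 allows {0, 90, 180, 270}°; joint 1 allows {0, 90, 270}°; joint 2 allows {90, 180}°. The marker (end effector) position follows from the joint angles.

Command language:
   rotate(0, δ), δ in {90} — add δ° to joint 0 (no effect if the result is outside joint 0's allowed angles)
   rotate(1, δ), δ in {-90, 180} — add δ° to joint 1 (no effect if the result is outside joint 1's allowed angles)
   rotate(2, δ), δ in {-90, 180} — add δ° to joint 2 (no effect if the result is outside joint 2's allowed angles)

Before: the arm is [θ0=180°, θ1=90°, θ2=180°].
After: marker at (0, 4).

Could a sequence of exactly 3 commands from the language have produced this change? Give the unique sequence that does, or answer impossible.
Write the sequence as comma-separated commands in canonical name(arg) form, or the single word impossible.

begin: [θ0=180°, θ1=90°, θ2=180°]
t=1 rotate(0, 90) ⇒ [θ0=270°, θ1=90°, θ2=180°]
t=2 rotate(0, 90) ⇒ [θ0=0°, θ1=90°, θ2=180°]
t=3 rotate(0, 90) ⇒ [θ0=90°, θ1=90°, θ2=180°]
no other 3-command option fits: unique.

rotate(0, 90), rotate(0, 90), rotate(0, 90)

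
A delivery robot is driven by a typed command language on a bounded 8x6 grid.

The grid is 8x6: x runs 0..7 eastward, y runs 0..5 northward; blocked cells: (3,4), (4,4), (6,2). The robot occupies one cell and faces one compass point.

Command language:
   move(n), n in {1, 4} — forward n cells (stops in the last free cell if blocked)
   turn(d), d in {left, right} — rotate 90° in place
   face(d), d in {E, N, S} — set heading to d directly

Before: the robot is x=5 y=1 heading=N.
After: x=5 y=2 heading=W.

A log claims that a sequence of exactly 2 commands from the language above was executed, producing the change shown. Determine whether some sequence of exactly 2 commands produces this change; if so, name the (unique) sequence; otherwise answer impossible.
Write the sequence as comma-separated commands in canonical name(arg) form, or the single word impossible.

key: cell and facing (now W) both changed — the 2 commands mix motion and turning
initial: x=5 y=1 heading=N
step 1 (move(1)): x=5 y=2 heading=N
step 2 (turn(left)): x=5 y=2 heading=W
all 49 alternatives checked — unique.

move(1), turn(left)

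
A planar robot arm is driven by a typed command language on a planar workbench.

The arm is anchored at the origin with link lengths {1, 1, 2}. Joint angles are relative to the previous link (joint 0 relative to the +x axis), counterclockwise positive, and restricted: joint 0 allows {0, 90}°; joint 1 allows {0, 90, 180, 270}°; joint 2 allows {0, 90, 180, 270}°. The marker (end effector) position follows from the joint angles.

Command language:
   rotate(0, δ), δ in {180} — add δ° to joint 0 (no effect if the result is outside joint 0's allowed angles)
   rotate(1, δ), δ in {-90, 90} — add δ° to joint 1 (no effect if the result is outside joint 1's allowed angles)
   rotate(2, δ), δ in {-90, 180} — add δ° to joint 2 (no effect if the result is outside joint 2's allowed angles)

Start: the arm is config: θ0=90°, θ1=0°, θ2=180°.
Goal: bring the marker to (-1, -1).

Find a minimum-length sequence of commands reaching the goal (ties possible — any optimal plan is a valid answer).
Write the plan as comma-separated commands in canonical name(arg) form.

rotate(2, -90), rotate(1, 90)

initial: config: θ0=90°, θ1=0°, θ2=180°
t=1 rotate(2, -90) ⇒ config: θ0=90°, θ1=0°, θ2=90°
t=2 rotate(1, 90) ⇒ config: θ0=90°, θ1=90°, θ2=90°
shorter routes all fall short; 2 is best.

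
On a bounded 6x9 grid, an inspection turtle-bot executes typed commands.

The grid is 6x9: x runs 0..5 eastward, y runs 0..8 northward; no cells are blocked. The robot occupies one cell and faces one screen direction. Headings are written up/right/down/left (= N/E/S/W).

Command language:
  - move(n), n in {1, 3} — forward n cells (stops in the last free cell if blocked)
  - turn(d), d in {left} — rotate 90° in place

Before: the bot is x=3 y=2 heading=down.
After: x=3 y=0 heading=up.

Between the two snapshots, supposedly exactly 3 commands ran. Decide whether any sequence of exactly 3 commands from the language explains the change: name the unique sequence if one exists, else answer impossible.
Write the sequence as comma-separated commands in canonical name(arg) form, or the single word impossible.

key: running turn(left) before move(3) would end elsewhere — order is forced
t0: x=3 y=2 heading=down
step 1 (move(3)): x=3 y=0 heading=down
step 2 (turn(left)): x=3 y=0 heading=right
step 3 (turn(left)): x=3 y=0 heading=up
uniquely the one of 27 3-step routes that fits.

move(3), turn(left), turn(left)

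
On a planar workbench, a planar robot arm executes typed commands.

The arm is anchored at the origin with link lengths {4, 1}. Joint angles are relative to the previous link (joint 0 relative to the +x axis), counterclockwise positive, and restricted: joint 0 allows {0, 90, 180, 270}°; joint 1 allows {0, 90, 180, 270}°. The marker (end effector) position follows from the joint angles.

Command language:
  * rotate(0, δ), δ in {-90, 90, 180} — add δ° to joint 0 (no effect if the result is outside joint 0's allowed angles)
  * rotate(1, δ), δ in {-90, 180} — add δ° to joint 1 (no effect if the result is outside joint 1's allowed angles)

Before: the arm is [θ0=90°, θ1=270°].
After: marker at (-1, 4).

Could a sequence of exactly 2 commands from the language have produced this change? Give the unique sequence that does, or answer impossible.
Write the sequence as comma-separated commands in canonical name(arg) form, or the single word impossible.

start: [θ0=90°, θ1=270°]
step 1 (rotate(1, -90)): [θ0=90°, θ1=180°]
step 2 (rotate(1, -90)): [θ0=90°, θ1=90°]
uniquely the one of 25 2-step routes that fits.

rotate(1, -90), rotate(1, -90)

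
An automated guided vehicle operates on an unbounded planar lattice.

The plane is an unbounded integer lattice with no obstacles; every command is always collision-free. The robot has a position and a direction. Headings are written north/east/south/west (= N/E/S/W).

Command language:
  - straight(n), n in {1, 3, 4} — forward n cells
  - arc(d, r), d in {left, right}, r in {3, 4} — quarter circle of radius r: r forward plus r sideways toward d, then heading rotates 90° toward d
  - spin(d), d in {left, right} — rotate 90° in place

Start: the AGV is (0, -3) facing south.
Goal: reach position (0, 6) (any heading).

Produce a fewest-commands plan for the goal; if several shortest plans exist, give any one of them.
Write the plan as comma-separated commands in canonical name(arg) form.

spin(left), arc(left, 4), straight(1), arc(left, 4)

begin: (0, -3) facing south
t=1 spin(left) ⇒ (0, -3) facing east
t=2 arc(left, 4) ⇒ (4, 1) facing north
t=3 straight(1) ⇒ (4, 2) facing north
t=4 arc(left, 4) ⇒ (0, 6) facing west
minimal: 4 command(s), checked below 4.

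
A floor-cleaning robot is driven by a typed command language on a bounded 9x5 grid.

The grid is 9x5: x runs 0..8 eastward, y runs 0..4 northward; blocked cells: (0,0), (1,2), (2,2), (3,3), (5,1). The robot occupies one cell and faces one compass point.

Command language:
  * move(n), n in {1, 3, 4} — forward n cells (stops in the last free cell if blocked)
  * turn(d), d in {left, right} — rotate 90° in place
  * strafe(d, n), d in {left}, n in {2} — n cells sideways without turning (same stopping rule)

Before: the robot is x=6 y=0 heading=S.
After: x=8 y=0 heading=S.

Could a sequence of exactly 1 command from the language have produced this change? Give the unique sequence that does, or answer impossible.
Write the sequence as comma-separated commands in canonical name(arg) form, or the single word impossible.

key: still facing S — the one step turns nothing
t0: x=6 y=0 heading=S
1. strafe(left, 2) → x=8 y=0 heading=S
no other 1-command option fits: unique.

strafe(left, 2)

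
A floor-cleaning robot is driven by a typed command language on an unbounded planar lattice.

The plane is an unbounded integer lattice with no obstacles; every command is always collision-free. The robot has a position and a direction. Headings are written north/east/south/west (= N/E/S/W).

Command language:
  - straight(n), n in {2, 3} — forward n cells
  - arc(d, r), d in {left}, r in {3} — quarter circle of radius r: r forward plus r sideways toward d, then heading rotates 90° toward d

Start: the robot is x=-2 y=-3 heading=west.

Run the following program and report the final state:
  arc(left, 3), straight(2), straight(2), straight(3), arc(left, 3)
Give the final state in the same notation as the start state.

x=-2 y=-16 heading=east

begin: x=-2 y=-3 heading=west
1. arc(left, 3) → x=-5 y=-6 heading=south
2. straight(2) → x=-5 y=-8 heading=south
3. straight(2) → x=-5 y=-10 heading=south
4. straight(3) → x=-5 y=-13 heading=south
5. arc(left, 3) → x=-2 y=-16 heading=east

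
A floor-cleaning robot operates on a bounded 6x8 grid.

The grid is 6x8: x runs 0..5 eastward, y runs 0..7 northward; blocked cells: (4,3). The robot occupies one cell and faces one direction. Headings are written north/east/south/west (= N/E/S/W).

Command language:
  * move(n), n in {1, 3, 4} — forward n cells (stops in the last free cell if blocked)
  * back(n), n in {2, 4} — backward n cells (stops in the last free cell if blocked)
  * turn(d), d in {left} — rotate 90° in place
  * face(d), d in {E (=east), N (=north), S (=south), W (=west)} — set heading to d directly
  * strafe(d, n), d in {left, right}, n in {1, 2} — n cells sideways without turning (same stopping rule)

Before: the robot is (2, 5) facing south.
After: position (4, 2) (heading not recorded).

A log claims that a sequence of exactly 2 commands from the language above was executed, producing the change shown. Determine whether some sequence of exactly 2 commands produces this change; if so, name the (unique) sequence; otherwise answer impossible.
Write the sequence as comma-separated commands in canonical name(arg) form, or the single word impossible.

key: order matters: swapping move(3) and strafe(left, 2) lands elsewhere
begin: (2, 5) facing south
step 1 (move(3)): (2, 2) facing south
step 2 (strafe(left, 2)): (4, 2) facing south
uniquely the one of 196 2-step routes that fits.

move(3), strafe(left, 2)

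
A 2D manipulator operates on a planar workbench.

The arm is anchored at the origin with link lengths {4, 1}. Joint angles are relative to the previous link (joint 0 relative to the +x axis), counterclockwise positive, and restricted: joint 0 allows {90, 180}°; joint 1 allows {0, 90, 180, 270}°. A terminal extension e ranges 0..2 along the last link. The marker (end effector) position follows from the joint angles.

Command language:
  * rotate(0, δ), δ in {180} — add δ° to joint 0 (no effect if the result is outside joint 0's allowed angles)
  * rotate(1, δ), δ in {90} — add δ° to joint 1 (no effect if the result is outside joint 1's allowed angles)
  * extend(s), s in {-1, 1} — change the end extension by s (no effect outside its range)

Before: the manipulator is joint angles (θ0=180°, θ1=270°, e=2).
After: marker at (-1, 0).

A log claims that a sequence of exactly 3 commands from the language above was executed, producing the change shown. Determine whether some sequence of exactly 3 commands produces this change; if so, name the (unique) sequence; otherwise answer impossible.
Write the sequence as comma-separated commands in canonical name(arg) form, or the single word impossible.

begin: joint angles (θ0=180°, θ1=270°, e=2)
step 1 (rotate(1, 90)): joint angles (θ0=180°, θ1=0°, e=2)
step 2 (rotate(1, 90)): joint angles (θ0=180°, θ1=90°, e=2)
step 3 (rotate(1, 90)): joint angles (θ0=180°, θ1=180°, e=2)
all 64 alternatives checked — unique.

rotate(1, 90), rotate(1, 90), rotate(1, 90)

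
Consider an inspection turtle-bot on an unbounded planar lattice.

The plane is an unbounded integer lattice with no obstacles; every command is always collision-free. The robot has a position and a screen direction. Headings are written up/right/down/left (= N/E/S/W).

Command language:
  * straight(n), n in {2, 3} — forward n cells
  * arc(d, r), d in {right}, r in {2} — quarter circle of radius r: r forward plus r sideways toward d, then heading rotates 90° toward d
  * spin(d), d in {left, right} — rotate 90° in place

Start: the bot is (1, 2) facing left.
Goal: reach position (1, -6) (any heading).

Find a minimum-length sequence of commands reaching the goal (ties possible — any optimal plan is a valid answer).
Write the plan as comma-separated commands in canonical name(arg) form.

spin(left), straight(2), straight(3), straight(3)

t0: (1, 2) facing left
step 1 (spin(left)): (1, 2) facing down
step 2 (straight(2)): (1, 0) facing down
step 3 (straight(3)): (1, -3) facing down
step 4 (straight(3)): (1, -6) facing down
minimal: 4 command(s), checked below 4.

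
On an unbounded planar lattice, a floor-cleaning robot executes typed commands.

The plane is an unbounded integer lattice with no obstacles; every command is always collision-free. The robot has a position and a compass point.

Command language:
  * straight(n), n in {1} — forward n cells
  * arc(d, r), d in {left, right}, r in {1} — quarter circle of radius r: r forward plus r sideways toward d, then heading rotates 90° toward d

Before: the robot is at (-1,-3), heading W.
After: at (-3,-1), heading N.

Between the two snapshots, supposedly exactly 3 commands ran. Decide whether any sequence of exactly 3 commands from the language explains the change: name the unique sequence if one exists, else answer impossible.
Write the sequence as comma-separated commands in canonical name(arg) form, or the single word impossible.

key: cell and facing (now N) both changed — the 3 commands mix motion and turning
initial: at (-1,-3), heading W
[1] after straight(1): at (-2,-3), heading W
[2] after arc(right, 1): at (-3,-2), heading N
[3] after straight(1): at (-3,-1), heading N
uniquely the one of 27 3-step routes that fits.

straight(1), arc(right, 1), straight(1)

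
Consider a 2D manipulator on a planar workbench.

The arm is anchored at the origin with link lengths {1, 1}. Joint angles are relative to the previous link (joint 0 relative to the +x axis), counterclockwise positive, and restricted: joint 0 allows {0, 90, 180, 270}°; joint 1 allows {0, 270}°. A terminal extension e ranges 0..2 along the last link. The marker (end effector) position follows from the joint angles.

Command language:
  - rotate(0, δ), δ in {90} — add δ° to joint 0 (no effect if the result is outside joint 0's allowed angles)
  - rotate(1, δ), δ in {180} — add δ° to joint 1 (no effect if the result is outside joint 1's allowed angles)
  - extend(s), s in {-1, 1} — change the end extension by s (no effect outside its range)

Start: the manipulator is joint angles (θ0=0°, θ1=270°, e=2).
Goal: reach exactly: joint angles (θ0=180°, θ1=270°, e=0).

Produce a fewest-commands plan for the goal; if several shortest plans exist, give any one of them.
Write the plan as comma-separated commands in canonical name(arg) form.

t0: joint angles (θ0=0°, θ1=270°, e=2)
t=1 extend(-1) ⇒ joint angles (θ0=0°, θ1=270°, e=1)
t=2 extend(-1) ⇒ joint angles (θ0=0°, θ1=270°, e=0)
t=3 rotate(0, 90) ⇒ joint angles (θ0=90°, θ1=270°, e=0)
t=4 rotate(0, 90) ⇒ joint angles (θ0=180°, θ1=270°, e=0)
nothing shorter than 4 reaches the goal.

extend(-1), extend(-1), rotate(0, 90), rotate(0, 90)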